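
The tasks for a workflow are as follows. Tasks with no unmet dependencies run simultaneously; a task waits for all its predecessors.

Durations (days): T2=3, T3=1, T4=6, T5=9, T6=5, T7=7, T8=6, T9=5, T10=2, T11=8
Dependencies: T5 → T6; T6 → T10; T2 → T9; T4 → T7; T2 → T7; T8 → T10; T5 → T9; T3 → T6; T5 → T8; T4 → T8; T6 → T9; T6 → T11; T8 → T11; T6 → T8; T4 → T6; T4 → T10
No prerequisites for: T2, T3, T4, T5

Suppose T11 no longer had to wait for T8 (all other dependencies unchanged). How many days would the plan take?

22

With the dependency in place, T5→T6→T8→T11 = 9+5+6+8 = 28 sets the finish at 28 days.
Without T8→T11, T11's earliest start moves from 20 to 14.
The longest chain is now T5→T6→T8→T10 = 9+5+6+2 = 22, so the plan takes 22 days.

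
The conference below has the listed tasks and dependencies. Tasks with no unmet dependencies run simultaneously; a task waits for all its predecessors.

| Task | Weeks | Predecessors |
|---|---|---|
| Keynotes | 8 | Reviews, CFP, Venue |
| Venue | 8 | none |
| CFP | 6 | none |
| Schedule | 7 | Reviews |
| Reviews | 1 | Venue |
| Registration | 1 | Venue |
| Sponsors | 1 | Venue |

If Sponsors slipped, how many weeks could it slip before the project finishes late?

8

Venue→Reviews→Keynotes = 8+1+8 = 17 sets the makespan at 17 weeks.
Sponsors finishes as early as 9 and must finish by 17.
So Sponsors can slip 17 − 9 = 8 weeks.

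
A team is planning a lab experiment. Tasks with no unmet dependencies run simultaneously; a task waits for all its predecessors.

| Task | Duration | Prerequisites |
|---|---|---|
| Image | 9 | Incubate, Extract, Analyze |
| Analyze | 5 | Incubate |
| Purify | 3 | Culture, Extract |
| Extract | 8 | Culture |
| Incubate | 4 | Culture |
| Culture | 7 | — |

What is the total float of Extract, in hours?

1

The longest chain is Culture→Incubate→Analyze→Image = 7+4+5+9 = 25; overall finish 25 hours.
The longest chain containing Extract totals 24 hours.
Float = 25 − 24 = 1.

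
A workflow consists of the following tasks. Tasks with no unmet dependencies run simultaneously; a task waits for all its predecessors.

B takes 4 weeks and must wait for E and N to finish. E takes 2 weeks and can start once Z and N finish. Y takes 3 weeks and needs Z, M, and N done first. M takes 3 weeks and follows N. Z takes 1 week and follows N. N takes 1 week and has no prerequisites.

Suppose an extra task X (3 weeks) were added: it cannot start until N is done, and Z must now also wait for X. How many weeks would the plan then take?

11

Originally the plan takes 8 weeks.
With X inserted, Z now waits for max(N, X).
New critical path: N→X→Z→E→B = 1+3+1+2+4 = 11 ⇒ 11 weeks.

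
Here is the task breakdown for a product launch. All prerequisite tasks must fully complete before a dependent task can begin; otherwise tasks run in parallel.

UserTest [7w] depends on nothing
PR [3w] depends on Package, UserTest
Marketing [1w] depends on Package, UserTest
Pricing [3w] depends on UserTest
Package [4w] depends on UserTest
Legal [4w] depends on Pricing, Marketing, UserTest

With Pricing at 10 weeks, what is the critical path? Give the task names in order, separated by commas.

The binding path is UserTest→Package→Marketing→Legal = 7+4+1+4 = 16; finish at 16 weeks.
Pricing is off the critical path — its longest chain is 14 weeks, giving 2 of slack.
The binding chain switches to UserTest→Pricing→Legal = 7+10+4 = 21; finish 21 weeks.

UserTest, Pricing, Legal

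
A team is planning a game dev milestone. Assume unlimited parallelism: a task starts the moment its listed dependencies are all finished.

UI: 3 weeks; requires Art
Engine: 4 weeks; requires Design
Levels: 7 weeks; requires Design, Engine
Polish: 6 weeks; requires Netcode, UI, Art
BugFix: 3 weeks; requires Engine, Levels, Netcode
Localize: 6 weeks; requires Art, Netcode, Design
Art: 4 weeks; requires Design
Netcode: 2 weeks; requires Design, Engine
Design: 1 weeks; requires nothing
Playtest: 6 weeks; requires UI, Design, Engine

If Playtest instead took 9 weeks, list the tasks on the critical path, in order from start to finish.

Design, Art, UI, Playtest

Baseline: Design→Engine→Levels→BugFix = 1+4+7+3 = 15 → 15 weeks.
Playtest is off the critical path — its longest chain is 14 weeks, giving 1 of slack.
Now Design→Art→UI→Playtest = 1+4+3+9 = 17 is longest, so the finish becomes 17 weeks.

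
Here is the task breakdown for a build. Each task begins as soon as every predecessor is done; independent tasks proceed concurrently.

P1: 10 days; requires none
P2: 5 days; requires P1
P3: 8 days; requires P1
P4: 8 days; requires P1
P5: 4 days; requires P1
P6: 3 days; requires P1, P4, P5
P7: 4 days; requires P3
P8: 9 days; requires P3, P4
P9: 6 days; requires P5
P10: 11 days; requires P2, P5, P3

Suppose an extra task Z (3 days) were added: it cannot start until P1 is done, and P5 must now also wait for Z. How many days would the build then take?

Originally the build takes 29 days.
With Z inserted, P5 now waits for max(P1, Z).
New critical path: P1→P3→P10 = 10+8+11 = 29 ⇒ 29 days.

29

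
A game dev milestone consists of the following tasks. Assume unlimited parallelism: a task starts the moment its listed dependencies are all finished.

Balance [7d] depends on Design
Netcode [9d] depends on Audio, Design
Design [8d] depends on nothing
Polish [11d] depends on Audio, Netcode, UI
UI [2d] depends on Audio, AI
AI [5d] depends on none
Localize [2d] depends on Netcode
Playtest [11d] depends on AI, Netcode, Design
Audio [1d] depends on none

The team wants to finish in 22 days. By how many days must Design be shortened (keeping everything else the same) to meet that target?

Current finish: 28 days; target: 22.
Design is on every critical path, so each day cut from Design cuts the finish by one (this holds down to a finish of 21).
Need 28 − 22 = 6 days off Design → Design becomes 2 days, finish becomes 22.

6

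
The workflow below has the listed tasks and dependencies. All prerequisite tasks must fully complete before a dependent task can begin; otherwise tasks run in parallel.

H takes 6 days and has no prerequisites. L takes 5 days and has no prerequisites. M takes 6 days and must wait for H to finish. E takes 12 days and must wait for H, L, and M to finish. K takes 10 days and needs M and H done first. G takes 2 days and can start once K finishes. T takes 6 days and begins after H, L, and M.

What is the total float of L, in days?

Critical path: H→M→E = 6+6+12 = 24, so the finish is 24 days.
The longest chain containing L totals 17 days.
So L can slip 12 − 5 = 7 days.

7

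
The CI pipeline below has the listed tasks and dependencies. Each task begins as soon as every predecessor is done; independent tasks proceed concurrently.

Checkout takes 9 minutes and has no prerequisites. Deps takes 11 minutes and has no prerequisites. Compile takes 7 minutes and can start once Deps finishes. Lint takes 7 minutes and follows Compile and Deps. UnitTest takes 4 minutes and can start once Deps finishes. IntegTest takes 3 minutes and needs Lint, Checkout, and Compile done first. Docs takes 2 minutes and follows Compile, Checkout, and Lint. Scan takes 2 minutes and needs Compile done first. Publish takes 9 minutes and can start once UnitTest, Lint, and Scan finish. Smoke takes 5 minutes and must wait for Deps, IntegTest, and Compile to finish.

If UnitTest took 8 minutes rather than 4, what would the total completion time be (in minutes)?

34

The binding path is Deps→Compile→Lint→Publish = 11+7+7+9 = 34; finish at 34 minutes.
UnitTest is off the critical path — its longest chain is 24 minutes, giving 10 of slack.
That remains the longest chain; total 34 minutes.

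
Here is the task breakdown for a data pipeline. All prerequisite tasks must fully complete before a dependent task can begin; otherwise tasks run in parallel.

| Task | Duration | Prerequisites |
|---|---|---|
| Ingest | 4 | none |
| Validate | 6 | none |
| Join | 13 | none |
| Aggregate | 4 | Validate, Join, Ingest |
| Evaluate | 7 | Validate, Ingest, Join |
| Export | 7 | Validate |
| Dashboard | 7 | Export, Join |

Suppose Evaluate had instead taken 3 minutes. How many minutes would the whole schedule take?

As given, the longest chain is Join→Evaluate = 13+7 = 20, so the finish is 20 minutes.
Evaluate is on the critical path; changing it to 3 makes that path 16 minutes.
The binding chain switches to Validate→Export→Dashboard = 6+7+7 = 20; finish 20 minutes.

20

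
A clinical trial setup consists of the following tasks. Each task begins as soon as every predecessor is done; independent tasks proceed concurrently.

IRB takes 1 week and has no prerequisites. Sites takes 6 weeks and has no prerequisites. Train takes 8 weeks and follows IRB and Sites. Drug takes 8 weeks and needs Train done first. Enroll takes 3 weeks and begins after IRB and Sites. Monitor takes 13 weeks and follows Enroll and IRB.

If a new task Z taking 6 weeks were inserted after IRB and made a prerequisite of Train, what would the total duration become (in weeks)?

Originally the schedule takes 22 weeks.
With Z inserted, Train now waits for max(IRB, Sites, Z).
New critical path: IRB→Z→Train→Drug = 1+6+8+8 = 23 ⇒ 23 weeks.

23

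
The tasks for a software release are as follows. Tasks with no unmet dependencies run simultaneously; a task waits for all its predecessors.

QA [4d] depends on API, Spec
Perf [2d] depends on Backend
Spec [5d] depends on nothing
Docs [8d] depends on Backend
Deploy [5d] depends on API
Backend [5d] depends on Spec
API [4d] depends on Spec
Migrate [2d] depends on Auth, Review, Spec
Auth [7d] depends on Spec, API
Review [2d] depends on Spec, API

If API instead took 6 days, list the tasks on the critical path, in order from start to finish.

Actual critical path: Spec→API→Auth→Migrate = 5+4+7+2 = 18 ⇒ 18 days.
API is on the critical path; changing it to 6 makes that path 20 days.
No other chain overtakes it, so the finish is 20 days.

Spec, API, Auth, Migrate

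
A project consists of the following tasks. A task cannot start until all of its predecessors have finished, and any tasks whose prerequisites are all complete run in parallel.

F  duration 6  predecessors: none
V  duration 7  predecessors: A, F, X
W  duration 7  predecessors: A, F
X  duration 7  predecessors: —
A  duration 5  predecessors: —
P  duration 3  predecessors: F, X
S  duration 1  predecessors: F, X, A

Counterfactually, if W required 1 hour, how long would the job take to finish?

14

As given, the longest chain is X→V = 7+7 = 14, so the finish is 14 hours.
W is off the critical path — its longest chain is 13 hours, giving 1 of slack.
That remains the longest chain; total 14 hours.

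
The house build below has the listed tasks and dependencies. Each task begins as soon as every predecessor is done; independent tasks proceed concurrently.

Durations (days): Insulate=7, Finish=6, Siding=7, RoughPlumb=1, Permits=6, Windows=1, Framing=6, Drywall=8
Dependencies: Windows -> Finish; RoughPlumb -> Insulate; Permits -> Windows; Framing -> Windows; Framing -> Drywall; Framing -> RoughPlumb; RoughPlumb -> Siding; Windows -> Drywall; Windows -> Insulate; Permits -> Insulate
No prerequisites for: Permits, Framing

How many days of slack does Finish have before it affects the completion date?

2

Permits→Windows→Drywall = 6+1+8 = 15 sets the makespan at 15 days.
Longest path through Finish: 13 days (earliest finish 13, latest finish 15).
Slack of Finish = 9 − 7 = 2 days.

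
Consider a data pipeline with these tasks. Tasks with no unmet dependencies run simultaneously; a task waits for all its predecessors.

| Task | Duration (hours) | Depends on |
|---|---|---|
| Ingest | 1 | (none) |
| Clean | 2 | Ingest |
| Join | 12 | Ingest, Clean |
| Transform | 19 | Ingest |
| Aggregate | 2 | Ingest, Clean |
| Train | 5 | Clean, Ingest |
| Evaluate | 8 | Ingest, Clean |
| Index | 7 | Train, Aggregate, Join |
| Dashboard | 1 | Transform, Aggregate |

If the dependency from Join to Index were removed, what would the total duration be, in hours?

21

Original critical path: Ingest→Clean→Join→Index = 1+2+12+7 = 22 ⇒ 22 hours.
Without Join→Index, Index's earliest start moves from 15 to 8.
After: Ingest→Transform→Dashboard = 1+19+1 = 21 → 21 hours.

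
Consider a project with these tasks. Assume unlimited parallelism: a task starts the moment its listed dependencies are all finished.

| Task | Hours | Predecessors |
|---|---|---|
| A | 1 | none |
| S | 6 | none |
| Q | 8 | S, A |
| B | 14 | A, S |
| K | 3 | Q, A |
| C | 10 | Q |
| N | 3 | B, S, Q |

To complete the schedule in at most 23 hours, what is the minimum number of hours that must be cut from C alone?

1

Current finish: 24 hours; target: 23.
C is on every critical path, so each hour cut from C cuts the finish by one (this holds down to a finish of 23).
Need 24 − 23 = 1 hour off C → C becomes 9 hours, finish becomes 23.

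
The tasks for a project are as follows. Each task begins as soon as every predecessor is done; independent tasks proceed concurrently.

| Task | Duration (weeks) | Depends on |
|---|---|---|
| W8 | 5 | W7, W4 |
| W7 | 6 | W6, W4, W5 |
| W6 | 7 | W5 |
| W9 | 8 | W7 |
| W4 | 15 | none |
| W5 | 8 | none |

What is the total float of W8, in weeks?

3

W4→W7→W9 = 15+6+8 = 29 sets the makespan at 29 weeks.
Longest path through W8: 26 weeks (earliest finish 26, latest finish 29).
So W8 can slip 29 − 26 = 3 weeks.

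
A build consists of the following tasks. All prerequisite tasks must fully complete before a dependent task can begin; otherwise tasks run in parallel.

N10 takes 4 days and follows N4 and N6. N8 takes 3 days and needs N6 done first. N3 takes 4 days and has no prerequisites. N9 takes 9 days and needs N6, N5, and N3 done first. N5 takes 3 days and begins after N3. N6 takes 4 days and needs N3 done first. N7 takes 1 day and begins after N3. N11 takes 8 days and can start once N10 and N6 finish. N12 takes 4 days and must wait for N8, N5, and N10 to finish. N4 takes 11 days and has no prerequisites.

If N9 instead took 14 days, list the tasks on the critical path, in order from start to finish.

Baseline: N4→N10→N11 = 11+4+8 = 23 → 23 days.
N9 has 6 days of float (longest path through it is 17).
That remains the longest chain; total 23 days.

N4, N10, N11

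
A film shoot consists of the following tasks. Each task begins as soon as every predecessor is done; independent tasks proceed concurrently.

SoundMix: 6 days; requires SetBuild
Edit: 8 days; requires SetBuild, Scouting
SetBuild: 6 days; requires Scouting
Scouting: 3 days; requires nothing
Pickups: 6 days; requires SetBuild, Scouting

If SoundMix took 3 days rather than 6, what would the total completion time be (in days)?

Critical path before the change: Scouting→SetBuild→Edit = 3+6+8 = 17 giving 17 days.
SoundMix is off the critical path — its longest chain is 15 days, giving 2 of slack.
That remains the longest chain; total 17 days.

17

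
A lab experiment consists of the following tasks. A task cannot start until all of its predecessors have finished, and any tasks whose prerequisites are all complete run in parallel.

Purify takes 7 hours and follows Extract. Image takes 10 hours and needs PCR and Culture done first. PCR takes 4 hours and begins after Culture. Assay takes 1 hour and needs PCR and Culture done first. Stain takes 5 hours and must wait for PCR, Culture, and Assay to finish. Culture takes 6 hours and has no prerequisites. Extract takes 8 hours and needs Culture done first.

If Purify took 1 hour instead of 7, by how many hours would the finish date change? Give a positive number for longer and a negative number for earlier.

Critical path before the change: Culture→Extract→Purify = 6+8+7 = 21 giving 21 hours.
Purify lies on that path, so at 1 hour the path becomes 15 hours.
The binding chain switches to Culture→PCR→Image = 6+4+10 = 20; finish 20 hours.
Change in finish: 20 − 21 = -1 hours.

-1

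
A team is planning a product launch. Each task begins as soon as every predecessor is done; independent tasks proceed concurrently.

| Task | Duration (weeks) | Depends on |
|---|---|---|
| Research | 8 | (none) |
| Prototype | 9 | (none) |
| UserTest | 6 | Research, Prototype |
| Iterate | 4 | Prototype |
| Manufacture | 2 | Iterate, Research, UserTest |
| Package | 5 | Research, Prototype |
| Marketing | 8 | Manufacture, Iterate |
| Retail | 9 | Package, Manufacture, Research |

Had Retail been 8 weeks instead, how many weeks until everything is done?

The binding path is Prototype→UserTest→Manufacture→Retail = 9+6+2+9 = 26; finish at 26 weeks.
Since Retail is critical, the -1 change carries straight to that chain (now 25 weeks).
Now Prototype→UserTest→Manufacture→Marketing = 9+6+2+8 = 25 is longest, so the finish becomes 25 weeks.

25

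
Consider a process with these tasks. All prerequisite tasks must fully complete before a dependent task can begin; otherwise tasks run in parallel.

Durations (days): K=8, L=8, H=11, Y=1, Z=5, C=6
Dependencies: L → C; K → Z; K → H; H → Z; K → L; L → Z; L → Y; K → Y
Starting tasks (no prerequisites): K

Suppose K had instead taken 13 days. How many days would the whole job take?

Critical path before the change: K→H→Z = 8+11+5 = 24 giving 24 days.
K is on the critical path; changing it to 13 makes that path 29 days.
No other chain overtakes it, so the finish is 29 days.

29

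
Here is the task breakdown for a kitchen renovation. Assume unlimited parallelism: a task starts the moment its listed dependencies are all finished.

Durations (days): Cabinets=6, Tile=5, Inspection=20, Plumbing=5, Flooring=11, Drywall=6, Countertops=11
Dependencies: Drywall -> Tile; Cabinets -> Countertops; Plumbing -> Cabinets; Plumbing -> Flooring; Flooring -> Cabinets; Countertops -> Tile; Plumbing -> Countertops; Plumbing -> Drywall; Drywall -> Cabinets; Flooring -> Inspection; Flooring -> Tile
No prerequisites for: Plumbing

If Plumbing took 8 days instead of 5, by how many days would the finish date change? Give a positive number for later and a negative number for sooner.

3

The binding path is Plumbing→Flooring→Cabinets→Countertops→Tile = 5+11+6+11+5 = 38; finish at 38 days.
Plumbing lies on that path, so at 8 days the path becomes 41 days.
The critical path is still Plumbing→Flooring→Cabinets→Countertops→Tile; finish is now 41 days.
Change in finish: 41 − 38 = +3 days.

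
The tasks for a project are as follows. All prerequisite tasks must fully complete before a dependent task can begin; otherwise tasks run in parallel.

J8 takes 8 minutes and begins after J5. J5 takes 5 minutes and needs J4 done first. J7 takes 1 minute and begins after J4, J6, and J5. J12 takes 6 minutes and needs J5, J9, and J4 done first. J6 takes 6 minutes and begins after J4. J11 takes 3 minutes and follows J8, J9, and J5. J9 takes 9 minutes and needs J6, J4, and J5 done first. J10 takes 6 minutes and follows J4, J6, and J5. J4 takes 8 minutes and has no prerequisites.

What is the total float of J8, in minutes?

5

Critical path: J4→J6→J9→J12 = 8+6+9+6 = 29, so the finish is 29 minutes.
The longest chain containing J8 totals 24 minutes.
Float = 29 − 24 = 5.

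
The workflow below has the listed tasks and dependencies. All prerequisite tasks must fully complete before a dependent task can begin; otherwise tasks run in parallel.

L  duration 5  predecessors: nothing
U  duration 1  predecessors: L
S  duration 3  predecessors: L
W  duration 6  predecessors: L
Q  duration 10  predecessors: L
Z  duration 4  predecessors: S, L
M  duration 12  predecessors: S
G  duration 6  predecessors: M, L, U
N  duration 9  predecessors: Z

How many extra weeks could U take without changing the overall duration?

Critical path: L→S→M→G = 5+3+12+6 = 26, so the finish is 26 weeks.
U finishes as early as 6 and must finish by 20.
Float = 26 − 12 = 14.

14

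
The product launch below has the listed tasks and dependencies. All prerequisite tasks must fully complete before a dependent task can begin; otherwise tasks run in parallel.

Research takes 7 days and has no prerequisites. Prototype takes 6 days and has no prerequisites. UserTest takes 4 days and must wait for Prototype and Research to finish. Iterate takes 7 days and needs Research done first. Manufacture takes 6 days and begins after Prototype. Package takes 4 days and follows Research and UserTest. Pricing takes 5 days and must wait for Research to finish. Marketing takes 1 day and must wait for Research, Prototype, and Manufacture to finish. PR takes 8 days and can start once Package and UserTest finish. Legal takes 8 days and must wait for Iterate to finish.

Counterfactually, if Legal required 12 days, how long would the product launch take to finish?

Critical path before the change: Research→UserTest→Package→PR = 7+4+4+8 = 23 giving 23 days.
Legal is off the critical path — its longest chain is 22 days, giving 1 of slack.
The binding chain switches to Research→Iterate→Legal = 7+7+12 = 26; finish 26 days.

26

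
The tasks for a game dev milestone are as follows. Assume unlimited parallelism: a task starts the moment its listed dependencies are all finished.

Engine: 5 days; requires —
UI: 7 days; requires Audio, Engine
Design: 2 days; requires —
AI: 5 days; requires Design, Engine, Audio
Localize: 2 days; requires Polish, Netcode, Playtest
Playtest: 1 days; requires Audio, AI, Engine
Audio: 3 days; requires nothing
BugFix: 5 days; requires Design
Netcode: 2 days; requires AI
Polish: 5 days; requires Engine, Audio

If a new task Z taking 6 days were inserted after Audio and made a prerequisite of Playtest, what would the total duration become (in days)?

Originally the plan takes 14 days.
With Z inserted, Playtest now waits for max(Audio, AI, Engine, Z).
New critical path: Engine→AI→Netcode→Localize = 5+5+2+2 = 14 ⇒ 14 days.

14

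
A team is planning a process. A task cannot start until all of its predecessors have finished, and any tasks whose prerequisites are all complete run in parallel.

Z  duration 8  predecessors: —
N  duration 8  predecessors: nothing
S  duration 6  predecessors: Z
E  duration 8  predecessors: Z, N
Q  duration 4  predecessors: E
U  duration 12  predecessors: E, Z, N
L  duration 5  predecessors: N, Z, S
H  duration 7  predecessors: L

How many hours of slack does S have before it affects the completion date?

Critical path: Z→E→U = 8+8+12 = 28, so the finish is 28 hours.
S finishes as early as 14 and must finish by 16.
Float = 28 − 26 = 2.

2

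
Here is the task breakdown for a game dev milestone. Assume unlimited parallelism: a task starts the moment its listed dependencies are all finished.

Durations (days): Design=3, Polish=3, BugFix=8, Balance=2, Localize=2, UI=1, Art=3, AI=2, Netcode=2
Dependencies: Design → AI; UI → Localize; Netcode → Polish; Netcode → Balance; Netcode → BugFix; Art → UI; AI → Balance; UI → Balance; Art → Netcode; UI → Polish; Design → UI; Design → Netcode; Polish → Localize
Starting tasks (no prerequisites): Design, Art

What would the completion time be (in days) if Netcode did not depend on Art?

Before: longest chain Design→Netcode→BugFix = 3+2+8 = 13, finish 13.
Dropping Art→Netcode doesn't change Netcode's earliest start (3); another predecessor still binds.
The longest chain is now Design→Netcode→BugFix = 3+2+8 = 13, so the job takes 13 days.

13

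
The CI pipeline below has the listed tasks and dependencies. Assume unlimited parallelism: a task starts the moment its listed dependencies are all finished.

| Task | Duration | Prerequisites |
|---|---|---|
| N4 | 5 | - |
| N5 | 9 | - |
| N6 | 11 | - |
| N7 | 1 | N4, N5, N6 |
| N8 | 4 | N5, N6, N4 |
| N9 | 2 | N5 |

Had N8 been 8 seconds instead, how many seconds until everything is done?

Actual critical path: N6→N8 = 11+4 = 15 ⇒ 15 seconds.
N8 lies on that path, so at 8 seconds the path becomes 19 seconds.
No other chain overtakes it, so the finish is 19 seconds.

19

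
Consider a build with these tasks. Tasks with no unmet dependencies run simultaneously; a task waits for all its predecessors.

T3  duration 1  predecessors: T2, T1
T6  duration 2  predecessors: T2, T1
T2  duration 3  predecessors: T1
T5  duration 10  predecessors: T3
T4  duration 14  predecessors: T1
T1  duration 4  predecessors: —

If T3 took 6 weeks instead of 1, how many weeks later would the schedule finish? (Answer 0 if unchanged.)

The binding path is T1→T2→T3→T5 = 4+3+1+10 = 18; finish at 18 weeks.
Since T3 is critical, the +5 change carries straight to that chain (now 23 weeks).
The critical path is still T1→T2→T3→T5; finish is now 23 weeks.
Change in finish: 23 − 18 = +5 weeks.

5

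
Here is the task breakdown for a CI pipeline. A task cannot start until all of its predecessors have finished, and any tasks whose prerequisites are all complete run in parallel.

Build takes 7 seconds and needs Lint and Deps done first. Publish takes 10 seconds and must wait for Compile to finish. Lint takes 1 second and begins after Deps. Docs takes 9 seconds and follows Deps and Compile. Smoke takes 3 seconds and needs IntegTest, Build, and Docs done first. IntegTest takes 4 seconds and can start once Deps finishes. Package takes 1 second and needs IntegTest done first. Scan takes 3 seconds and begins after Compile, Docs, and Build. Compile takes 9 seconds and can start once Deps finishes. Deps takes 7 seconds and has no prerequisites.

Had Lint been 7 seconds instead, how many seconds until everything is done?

28

As given, the longest chain is Deps→Compile→Docs→Scan = 7+9+9+3 = 28, so the finish is 28 seconds.
Lint has 10 seconds of float (longest path through it is 18).
The critical path is still Deps→Compile→Docs→Scan; finish is now 28 seconds.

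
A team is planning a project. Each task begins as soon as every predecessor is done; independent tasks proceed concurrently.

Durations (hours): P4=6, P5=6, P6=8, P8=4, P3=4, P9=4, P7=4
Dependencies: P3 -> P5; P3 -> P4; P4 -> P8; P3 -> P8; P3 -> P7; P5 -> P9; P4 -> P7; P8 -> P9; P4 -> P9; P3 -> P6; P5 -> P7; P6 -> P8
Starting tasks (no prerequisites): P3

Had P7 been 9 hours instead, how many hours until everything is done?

20

As given, the longest chain is P3→P6→P8→P9 = 4+8+4+4 = 20, so the finish is 20 hours.
The longest path through P7 is only 14 hours, so P7 has float 6.
The critical path is still P3→P6→P8→P9; finish is now 20 hours.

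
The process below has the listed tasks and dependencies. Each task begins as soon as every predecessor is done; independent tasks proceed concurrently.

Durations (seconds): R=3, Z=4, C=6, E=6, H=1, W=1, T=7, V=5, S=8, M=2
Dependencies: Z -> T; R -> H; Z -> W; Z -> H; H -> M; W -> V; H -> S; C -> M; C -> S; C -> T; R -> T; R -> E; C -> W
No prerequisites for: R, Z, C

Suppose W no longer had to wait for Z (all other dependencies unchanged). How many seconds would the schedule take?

Original critical path: C→S = 6+8 = 14 ⇒ 14 seconds.
Dropping Z→W doesn't change W's earliest start (6); another predecessor still binds.
New critical path: C→S = 6+8 = 14 ⇒ 14 seconds.

14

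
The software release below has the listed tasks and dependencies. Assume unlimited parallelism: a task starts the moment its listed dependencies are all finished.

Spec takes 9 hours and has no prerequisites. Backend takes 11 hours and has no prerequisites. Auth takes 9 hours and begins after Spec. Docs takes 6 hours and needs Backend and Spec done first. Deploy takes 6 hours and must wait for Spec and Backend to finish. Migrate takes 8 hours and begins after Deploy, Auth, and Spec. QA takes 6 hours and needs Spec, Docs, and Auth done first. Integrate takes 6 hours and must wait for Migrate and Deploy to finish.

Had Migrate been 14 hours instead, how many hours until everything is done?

Critical path before the change: Spec→Auth→Migrate→Integrate = 9+9+8+6 = 32 giving 32 hours.
Migrate is on the critical path; changing it to 14 makes that path 38 hours.
The critical path is still Spec→Auth→Migrate→Integrate; finish is now 38 hours.

38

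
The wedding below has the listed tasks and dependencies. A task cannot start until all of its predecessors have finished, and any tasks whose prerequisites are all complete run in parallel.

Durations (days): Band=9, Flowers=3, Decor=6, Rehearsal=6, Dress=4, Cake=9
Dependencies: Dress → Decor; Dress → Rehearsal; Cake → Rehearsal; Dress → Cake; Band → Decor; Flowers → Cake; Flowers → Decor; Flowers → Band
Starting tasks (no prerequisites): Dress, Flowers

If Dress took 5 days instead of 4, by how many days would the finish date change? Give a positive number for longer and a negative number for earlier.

As given, the longest chain is Dress→Cake→Rehearsal = 4+9+6 = 19, so the finish is 19 days.
Since Dress is critical, the +1 change carries straight to that chain (now 20 days).
That remains the longest chain; total 20 days.
Change in finish: 20 − 19 = +1 days.

1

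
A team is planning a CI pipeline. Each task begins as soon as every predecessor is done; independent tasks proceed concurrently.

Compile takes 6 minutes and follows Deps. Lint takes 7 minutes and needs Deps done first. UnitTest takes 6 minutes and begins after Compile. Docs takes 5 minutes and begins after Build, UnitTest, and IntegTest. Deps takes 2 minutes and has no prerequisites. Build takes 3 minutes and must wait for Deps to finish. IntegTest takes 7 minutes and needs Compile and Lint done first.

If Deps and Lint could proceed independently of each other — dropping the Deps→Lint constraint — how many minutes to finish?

20

Original critical path: Deps→Lint→IntegTest→Docs = 2+7+7+5 = 21 ⇒ 21 minutes.
Without Deps→Lint, Lint's earliest start moves from 2 to 0.
After: Deps→Compile→IntegTest→Docs = 2+6+7+5 = 20 → 20 minutes.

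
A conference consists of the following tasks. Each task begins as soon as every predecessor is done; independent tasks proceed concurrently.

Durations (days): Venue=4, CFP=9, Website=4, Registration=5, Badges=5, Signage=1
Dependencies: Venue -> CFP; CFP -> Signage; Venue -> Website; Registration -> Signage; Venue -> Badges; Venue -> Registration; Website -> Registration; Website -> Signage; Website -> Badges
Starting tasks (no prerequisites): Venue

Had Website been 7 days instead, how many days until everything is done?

As given, the longest chain is Venue→Website→Registration→Signage = 4+4+5+1 = 14, so the finish is 14 days.
Website is on the critical path; changing it to 7 makes that path 17 days.
The critical path is still Venue→Website→Registration→Signage; finish is now 17 days.

17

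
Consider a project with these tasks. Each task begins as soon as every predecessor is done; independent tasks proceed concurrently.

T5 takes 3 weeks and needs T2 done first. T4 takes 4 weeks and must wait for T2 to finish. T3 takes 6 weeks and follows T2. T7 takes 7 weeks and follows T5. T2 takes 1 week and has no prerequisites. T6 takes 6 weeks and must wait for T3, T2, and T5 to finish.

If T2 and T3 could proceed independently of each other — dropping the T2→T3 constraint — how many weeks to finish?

With the dependency in place, T2→T3→T6 = 1+6+6 = 13 sets the finish at 13 weeks.
Without T2→T3, T3's earliest start moves from 1 to 0.
After: T3→T6 = 6+6 = 12 → 12 weeks.

12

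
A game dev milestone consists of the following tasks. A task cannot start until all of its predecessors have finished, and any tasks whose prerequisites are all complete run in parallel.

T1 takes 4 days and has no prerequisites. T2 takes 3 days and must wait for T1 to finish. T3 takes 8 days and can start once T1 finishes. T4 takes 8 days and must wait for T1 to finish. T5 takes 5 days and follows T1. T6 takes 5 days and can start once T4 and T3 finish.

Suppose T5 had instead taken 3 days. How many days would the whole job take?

17

Actual critical path: T1→T3→T6 = 4+8+5 = 17 ⇒ 17 days.
T5 is off the critical path — its longest chain is 9 days, giving 8 of slack.
That remains the longest chain; total 17 days.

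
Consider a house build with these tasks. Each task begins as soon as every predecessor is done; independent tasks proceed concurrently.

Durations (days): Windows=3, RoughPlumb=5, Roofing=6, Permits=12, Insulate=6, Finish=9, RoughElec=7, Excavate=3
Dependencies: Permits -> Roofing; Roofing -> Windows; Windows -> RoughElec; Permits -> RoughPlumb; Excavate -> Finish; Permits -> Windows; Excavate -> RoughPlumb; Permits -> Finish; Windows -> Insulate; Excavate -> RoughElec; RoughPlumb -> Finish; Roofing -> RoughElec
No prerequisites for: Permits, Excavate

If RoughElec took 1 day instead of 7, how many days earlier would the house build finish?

1

Actual critical path: Permits→Roofing→Windows→RoughElec = 12+6+3+7 = 28 ⇒ 28 days.
RoughElec lies on that path, so at 1 day the path becomes 22 days.
New critical path: Permits→Roofing→Windows→Insulate = 12+6+3+6 = 27 ⇒ 27 days.
Change in finish: 27 − 28 = -1 days.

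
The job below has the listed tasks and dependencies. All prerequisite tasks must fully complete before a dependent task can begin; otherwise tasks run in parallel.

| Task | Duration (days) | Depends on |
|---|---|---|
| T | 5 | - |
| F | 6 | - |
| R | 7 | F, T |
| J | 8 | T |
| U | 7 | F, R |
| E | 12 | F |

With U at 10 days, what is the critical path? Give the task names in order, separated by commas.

The binding path is F→R→U = 6+7+7 = 20; finish at 20 days.
Since U is critical, the +3 change carries straight to that chain (now 23 days).
The critical path is still F→R→U; finish is now 23 days.

F, R, U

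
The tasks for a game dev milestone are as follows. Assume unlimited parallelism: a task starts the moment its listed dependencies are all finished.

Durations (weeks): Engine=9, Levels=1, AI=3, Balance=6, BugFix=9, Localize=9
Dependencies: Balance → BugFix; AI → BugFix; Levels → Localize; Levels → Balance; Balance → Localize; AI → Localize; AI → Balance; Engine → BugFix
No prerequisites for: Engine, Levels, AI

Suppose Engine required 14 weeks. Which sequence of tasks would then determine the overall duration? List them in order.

Critical path before the change: Engine→BugFix = 9+9 = 18 giving 18 weeks.
Engine lies on that path, so at 14 weeks the path becomes 23 weeks.
The critical path is still Engine→BugFix; finish is now 23 weeks.

Engine, BugFix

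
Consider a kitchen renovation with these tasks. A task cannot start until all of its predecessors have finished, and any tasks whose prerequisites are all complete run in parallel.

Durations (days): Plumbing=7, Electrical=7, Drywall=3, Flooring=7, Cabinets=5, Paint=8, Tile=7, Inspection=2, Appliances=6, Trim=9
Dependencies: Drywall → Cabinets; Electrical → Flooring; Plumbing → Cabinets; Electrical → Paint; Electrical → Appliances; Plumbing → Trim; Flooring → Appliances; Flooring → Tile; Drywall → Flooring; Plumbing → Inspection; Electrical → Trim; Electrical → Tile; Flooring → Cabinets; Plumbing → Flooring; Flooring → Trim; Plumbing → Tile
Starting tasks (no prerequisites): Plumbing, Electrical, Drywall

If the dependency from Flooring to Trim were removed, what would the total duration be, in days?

21

Before: longest chain Plumbing→Flooring→Trim = 7+7+9 = 23, finish 23.
Without Flooring→Trim, Trim's earliest start moves from 14 to 7.
New critical path: Plumbing→Flooring→Tile = 7+7+7 = 21 ⇒ 21 days.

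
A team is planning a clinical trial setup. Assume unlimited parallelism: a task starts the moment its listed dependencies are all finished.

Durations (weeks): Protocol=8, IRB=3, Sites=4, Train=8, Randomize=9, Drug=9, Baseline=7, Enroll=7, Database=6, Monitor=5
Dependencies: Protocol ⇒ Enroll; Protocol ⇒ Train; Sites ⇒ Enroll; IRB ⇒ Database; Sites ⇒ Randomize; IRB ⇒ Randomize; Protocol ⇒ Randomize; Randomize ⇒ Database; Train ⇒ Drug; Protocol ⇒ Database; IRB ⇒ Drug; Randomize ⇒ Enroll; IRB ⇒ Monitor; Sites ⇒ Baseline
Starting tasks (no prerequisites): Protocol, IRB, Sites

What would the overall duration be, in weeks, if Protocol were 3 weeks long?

The binding path is Protocol→Train→Drug = 8+8+9 = 25; finish at 25 weeks.
Since Protocol is critical, the -5 change carries straight to that chain (now 20 weeks).
The critical path is still Protocol→Train→Drug; finish is now 20 weeks.

20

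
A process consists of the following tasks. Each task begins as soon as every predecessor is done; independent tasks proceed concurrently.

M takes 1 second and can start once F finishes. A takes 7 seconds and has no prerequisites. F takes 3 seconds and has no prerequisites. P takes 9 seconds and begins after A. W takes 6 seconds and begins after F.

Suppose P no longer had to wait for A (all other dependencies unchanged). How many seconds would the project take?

Before: longest chain A→P = 7+9 = 16, finish 16.
Without A→P, P's earliest start moves from 7 to 0.
After: F→W = 3+6 = 9 → 9 seconds.

9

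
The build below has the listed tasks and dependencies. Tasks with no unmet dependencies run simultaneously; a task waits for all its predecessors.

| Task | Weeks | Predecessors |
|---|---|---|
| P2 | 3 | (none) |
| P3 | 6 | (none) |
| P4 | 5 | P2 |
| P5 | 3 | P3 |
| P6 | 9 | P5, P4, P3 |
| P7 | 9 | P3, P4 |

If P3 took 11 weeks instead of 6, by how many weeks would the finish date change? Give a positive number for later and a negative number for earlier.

5

Baseline: P3→P5→P6 = 6+3+9 = 18 → 18 weeks.
P3 is on the critical path; changing it to 11 makes that path 23 weeks.
The critical path is still P3→P5→P6; finish is now 23 weeks.
Change in finish: 23 − 18 = +5 weeks.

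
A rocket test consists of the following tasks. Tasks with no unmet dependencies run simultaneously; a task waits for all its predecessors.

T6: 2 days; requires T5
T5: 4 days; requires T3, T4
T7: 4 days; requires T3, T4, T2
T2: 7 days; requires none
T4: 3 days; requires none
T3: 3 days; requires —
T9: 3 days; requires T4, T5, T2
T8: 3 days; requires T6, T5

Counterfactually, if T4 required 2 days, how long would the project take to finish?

As given, the longest chain is T4→T5→T6→T8 = 3+4+2+3 = 12, so the finish is 12 days.
T4 is on the critical path; changing it to 2 makes that path 11 days.
New critical path: T3→T5→T6→T8 = 3+4+2+3 = 12 ⇒ 12 days.

12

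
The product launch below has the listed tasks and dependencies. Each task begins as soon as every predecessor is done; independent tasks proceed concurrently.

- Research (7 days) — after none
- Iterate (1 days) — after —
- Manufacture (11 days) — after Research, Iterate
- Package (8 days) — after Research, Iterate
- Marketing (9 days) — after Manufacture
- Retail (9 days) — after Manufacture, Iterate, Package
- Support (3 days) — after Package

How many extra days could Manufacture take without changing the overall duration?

0

Research→Manufacture→Marketing = 7+11+9 = 27 sets the makespan at 27 days.
The longest chain containing Manufacture totals 27 days.
Float = 27 − 27 = 0.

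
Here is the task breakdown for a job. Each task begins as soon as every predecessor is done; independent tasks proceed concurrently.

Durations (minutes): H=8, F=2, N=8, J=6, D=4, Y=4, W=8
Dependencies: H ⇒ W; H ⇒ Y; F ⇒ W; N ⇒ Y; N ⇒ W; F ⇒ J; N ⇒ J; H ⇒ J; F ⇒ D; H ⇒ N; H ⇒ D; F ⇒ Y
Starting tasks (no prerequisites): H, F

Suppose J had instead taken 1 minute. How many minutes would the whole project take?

Critical path before the change: H→N→W = 8+8+8 = 24 giving 24 minutes.
J has 2 minutes of float (longest path through it is 22).
The critical path is still H→N→W; finish is now 24 minutes.

24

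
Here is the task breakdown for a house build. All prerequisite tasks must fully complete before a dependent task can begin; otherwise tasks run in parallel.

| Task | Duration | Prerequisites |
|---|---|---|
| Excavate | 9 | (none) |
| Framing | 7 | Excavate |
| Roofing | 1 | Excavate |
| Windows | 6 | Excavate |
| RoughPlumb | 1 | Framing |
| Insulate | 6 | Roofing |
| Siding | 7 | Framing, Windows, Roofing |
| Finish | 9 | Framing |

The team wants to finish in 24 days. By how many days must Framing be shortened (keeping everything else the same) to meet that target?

Current finish: 25 days; target: 24.
Framing is on every critical path, so each day cut from Framing cuts the finish by one (this holds down to a finish of 22).
Need 25 − 24 = 1 day off Framing → Framing becomes 6 days, finish becomes 24.

1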